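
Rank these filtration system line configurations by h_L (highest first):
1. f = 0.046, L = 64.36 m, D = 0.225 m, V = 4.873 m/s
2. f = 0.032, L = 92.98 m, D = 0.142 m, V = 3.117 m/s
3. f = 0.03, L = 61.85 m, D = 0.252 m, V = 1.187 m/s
Case 1: h_L = 15.93 m
Case 2: h_L = 10.38 m
Case 3: h_L = 0.5288 m
Ranking (highest first): 1, 2, 3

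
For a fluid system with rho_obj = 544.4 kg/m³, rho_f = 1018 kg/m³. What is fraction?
Formula: f_{sub} = \frac{\rho_{obj}}{\rho_f}
fraction = 544.4/1018 = 0.5348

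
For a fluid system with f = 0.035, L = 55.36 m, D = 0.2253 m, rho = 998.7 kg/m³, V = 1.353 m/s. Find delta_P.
Formula: \Delta P = f \frac{L}{D} \frac{\rho V^2}{2}
delta_P = 0.035·(55.36/0.2253)·0.5·998.7·1.353²/1000 = 7.861 kPa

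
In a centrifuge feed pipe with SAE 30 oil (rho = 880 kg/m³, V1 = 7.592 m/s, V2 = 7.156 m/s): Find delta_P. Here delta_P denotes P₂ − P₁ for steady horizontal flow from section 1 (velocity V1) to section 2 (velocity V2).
Formula: \Delta P = \frac{1}{2} \rho (V_1^2 - V_2^2)
delta_P = 0.5·880·(7.592² − 7.156²)/1000 = 2.829 kPa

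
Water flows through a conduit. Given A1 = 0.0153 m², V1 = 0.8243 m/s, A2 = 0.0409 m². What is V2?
Formula: V_2 = \frac{A_1 V_1}{A_2}
V2 = 0.0153·0.8243/0.0409 = 0.3084 m/s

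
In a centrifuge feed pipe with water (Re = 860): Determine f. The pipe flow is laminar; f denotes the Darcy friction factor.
Formula: f = \frac{64}{Re}
f = 64/860 = 0.07442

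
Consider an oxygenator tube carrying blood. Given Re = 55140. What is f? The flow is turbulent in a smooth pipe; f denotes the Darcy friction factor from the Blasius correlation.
Formula: f = \frac{0.316}{Re^{0.25}}
f = 0.316/55140^0.25 = 0.02062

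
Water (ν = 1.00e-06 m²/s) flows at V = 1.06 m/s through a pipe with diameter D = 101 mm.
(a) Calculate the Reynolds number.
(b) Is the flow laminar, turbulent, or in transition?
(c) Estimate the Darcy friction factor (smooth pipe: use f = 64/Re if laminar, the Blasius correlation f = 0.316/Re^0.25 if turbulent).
(a) Re = V·D/ν = 1.06·0.101/1.00e-06 = 107060
(b) Flow regime: turbulent (Re > 4000)
(c) Friction factor: f = 0.316/Re^0.25 = 0.316/107060^0.25 = 0.01747 (Blasius is strictly valid for Re ≲ 1e5; used here as the smooth-pipe estimate the problem specifies)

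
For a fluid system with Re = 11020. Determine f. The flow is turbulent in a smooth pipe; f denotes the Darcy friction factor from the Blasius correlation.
Formula: f = \frac{0.316}{Re^{0.25}}
f = 0.316/11020^0.25 = 0.03084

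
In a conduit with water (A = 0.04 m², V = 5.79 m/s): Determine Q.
Formula: Q = A V
Q = 0.04·5.79·1000 = 231.6 L/s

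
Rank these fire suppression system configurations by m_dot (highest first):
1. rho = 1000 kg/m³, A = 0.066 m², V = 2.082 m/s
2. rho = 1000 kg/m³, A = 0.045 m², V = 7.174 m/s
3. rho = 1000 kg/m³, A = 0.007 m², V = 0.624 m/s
Case 1: m_dot = 137.4 kg/s
Case 2: m_dot = 322.8 kg/s
Case 3: m_dot = 4.368 kg/s
Ranking (highest first): 2, 1, 3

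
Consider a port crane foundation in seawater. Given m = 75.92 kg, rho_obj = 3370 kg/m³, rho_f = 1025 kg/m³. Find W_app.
Formula: W_{app} = mg\left(1 - \frac{\rho_f}{\rho_{obj}}\right)
W_app = 75.92·9.81·(1 − 1025/3370) = 518.2 N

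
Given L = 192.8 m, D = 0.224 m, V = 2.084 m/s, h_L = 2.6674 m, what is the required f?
Formula: h_L = f \frac{L}{D} \frac{V^2}{2g}
Substituting knowns: 2.6674 = f·(192.8/0.224)·2.084²/(2·9.81)
Solving for f: f = 2.6674·2·9.81/((192.8/0.224)·2.084²) = 0.014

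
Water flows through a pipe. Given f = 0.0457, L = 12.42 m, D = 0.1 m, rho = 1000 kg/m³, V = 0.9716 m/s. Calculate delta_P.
Formula: \Delta P = f \frac{L}{D} \frac{\rho V^2}{2}
delta_P = 0.0457·(12.42/0.1)·0.5·1000·0.9716²/1000 = 2.679 kPa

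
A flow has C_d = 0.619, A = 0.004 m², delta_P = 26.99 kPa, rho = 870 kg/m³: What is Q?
Formula: Q = C_d A \sqrt{\frac{2 \Delta P}{\rho}}
Q = 0.619·0.004·√(2·(26.99·1000)/870)·1000 = 19.5 L/s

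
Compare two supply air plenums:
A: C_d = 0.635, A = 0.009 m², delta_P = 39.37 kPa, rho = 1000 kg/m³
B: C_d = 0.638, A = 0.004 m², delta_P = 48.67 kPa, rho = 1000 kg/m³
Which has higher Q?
Q(A) = 50.71 L/s, Q(B) = 25.18 L/s. Answer: A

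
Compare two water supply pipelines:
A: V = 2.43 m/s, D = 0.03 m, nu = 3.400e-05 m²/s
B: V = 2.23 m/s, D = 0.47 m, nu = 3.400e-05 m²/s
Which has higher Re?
Re(A) = 2144, Re(B) = 30826. Answer: B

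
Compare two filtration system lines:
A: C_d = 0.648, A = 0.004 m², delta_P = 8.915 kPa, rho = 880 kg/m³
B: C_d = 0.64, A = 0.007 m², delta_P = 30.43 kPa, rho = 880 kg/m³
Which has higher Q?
Q(A) = 11.67 L/s, Q(B) = 37.26 L/s. Answer: B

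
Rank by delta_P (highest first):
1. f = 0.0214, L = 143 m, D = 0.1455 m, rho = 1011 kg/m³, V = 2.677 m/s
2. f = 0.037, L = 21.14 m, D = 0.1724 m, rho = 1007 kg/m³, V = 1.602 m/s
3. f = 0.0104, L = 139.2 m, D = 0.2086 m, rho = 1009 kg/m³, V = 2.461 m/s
Case 1: delta_P = 76.19 kPa
Case 2: delta_P = 5.863 kPa
Case 3: delta_P = 21.21 kPa
Ranking (highest first): 1, 3, 2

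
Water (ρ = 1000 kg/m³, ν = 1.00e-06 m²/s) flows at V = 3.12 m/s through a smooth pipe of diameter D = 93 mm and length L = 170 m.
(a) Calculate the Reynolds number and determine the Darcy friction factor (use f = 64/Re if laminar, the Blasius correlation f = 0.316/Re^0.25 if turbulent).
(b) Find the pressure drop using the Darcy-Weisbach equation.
(a) Re = V·D/ν = 3.12·0.093/1.00e-06 = 290160 → turbulent (Re > 4000); f = 0.316/Re^0.25 = 0.316/290160^0.25 = 0.013615 (Blasius is strictly valid for Re ≲ 1e5; used here as the smooth-pipe estimate the problem specifies)
(b) Darcy-Weisbach: ΔP = f·(L/D)·½ρV²/1000 = 0.013615·(170/0.093)·½·1000·3.12²/1000 = 121.1 kPa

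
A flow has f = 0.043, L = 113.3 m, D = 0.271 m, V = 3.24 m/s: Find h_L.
Formula: h_L = f \frac{L}{D} \frac{V^2}{2g}
h_L = 0.043·(113.3/0.271)·3.24²/(2·9.81) = 9.619 m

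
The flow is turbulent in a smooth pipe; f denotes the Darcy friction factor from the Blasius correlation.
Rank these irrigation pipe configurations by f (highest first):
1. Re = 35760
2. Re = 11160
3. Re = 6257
Case 1: f = 0.02298
Case 2: f = 0.03074
Case 3: f = 0.03553
Ranking (highest first): 3, 2, 1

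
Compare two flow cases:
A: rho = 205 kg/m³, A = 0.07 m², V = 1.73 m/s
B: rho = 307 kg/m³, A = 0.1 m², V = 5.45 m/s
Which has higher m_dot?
m_dot(A) = 24.83 kg/s, m_dot(B) = 167.3 kg/s. Answer: B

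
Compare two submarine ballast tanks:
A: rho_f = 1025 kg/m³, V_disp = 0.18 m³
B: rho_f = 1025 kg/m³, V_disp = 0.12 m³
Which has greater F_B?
F_B(A) = 1810 N, F_B(B) = 1207 N. Answer: A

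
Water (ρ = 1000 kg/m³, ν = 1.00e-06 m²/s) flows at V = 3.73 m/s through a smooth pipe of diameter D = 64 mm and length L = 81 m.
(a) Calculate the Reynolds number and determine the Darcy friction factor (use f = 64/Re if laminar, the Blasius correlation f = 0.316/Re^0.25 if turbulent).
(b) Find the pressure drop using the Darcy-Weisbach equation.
(a) Re = V·D/ν = 3.73·0.064/1.00e-06 = 238720 → turbulent (Re > 4000); f = 0.316/Re^0.25 = 0.316/238720^0.25 = 0.014296 (Blasius is strictly valid for Re ≲ 1e5; used here as the smooth-pipe estimate the problem specifies)
(b) Darcy-Weisbach: ΔP = f·(L/D)·½ρV²/1000 = 0.014296·(81/0.064)·½·1000·3.73²/1000 = 125.9 kPa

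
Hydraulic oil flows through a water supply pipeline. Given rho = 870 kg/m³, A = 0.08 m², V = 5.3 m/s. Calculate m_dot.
Formula: \dot{m} = \rho A V
m_dot = 870·0.08·5.3 = 368.9 kg/s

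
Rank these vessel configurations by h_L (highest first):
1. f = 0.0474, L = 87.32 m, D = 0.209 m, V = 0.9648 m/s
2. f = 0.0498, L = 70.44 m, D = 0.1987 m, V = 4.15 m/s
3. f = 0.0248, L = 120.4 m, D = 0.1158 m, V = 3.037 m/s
Case 1: h_L = 0.9396 m
Case 2: h_L = 15.5 m
Case 3: h_L = 12.12 m
Ranking (highest first): 2, 3, 1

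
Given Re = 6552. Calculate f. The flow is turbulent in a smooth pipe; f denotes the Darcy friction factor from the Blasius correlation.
Formula: f = \frac{0.316}{Re^{0.25}}
f = 0.316/6552^0.25 = 0.03512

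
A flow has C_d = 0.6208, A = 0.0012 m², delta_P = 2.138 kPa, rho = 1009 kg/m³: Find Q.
Formula: Q = C_d A \sqrt{\frac{2 \Delta P}{\rho}}
Q = 0.6208·0.0012·√(2·(2.138·1000)/1009)·1000 = 1.534 L/s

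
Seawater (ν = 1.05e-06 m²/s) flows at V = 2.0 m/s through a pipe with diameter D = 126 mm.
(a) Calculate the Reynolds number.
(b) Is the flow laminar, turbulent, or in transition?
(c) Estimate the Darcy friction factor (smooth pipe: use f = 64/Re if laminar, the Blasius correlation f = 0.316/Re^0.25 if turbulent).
(a) Re = V·D/ν = 2.0·0.126/1.05e-06 = 240000
(b) Flow regime: turbulent (Re > 4000)
(c) Friction factor: f = 0.316/Re^0.25 = 0.316/240000^0.25 = 0.01428 (Blasius is strictly valid for Re ≲ 1e5; used here as the smooth-pipe estimate the problem specifies)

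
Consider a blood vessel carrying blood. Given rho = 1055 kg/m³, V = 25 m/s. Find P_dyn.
Formula: P_{dyn} = \frac{1}{2} \rho V^2
P_dyn = 0.5·1055·25²/1000 = 329.7 kPa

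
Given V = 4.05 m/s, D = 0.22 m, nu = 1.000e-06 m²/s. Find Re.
Formula: Re = \frac{V D}{\nu}
Re = 4.05·0.22/1.000e-06 = 891000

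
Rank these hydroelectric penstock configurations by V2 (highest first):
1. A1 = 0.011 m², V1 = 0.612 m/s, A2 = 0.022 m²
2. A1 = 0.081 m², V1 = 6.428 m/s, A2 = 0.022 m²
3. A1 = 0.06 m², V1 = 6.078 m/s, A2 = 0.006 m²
Case 1: V2 = 0.306 m/s
Case 2: V2 = 23.67 m/s
Case 3: V2 = 60.78 m/s
Ranking (highest first): 3, 2, 1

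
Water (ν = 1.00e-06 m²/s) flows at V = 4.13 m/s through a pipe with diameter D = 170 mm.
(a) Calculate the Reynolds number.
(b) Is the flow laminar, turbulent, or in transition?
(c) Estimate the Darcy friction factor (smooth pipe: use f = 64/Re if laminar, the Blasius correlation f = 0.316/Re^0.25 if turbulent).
(a) Re = V·D/ν = 4.13·0.17/1.00e-06 = 702100
(b) Flow regime: turbulent (Re > 4000)
(c) Friction factor: f = 0.316/Re^0.25 = 0.316/702100^0.25 = 0.01092 (Blasius is strictly valid for Re ≲ 1e5; used here as the smooth-pipe estimate the problem specifies)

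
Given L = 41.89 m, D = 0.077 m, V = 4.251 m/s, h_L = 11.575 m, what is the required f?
Formula: h_L = f \frac{L}{D} \frac{V^2}{2g}
Substituting knowns: 11.575 = f·(41.89/0.077)·4.251²/(2·9.81)
Solving for f: f = 11.575·2·9.81/((41.89/0.077)·4.251²) = 0.0231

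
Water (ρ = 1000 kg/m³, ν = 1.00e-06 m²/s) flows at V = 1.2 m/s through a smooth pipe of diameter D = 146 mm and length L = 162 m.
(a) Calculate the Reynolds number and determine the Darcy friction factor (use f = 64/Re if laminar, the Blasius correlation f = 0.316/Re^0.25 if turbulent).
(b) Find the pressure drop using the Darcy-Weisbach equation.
(a) Re = V·D/ν = 1.2·0.146/1.00e-06 = 175200 → turbulent (Re > 4000); f = 0.316/Re^0.25 = 0.316/175200^0.25 = 0.015446 (Blasius is strictly valid for Re ≲ 1e5; used here as the smooth-pipe estimate the problem specifies)
(b) Darcy-Weisbach: ΔP = f·(L/D)·½ρV²/1000 = 0.015446·(162/0.146)·½·1000·1.2²/1000 = 12.34 kPa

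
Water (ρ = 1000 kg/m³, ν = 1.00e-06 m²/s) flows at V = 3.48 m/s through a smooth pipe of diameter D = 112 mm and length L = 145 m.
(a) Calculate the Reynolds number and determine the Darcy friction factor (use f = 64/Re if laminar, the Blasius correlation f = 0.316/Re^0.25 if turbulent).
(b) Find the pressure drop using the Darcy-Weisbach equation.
(a) Re = V·D/ν = 3.48·0.112/1.00e-06 = 389760 → turbulent (Re > 4000); f = 0.316/Re^0.25 = 0.316/389760^0.25 = 0.012647 (Blasius is strictly valid for Re ≲ 1e5; used here as the smooth-pipe estimate the problem specifies)
(b) Darcy-Weisbach: ΔP = f·(L/D)·½ρV²/1000 = 0.012647·(145/0.112)·½·1000·3.48²/1000 = 99.14 kPa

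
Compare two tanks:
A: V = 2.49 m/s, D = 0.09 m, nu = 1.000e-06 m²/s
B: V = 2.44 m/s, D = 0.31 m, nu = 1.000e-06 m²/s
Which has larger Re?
Re(A) = 224100, Re(B) = 756400. Answer: B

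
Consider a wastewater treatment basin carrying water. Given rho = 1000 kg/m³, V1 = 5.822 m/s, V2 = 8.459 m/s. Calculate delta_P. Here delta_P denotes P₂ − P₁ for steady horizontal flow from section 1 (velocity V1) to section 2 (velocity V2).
Formula: \Delta P = \frac{1}{2} \rho (V_1^2 - V_2^2)
delta_P = 0.5·1000·(5.822² − 8.459²)/1000 = -18.83 kPa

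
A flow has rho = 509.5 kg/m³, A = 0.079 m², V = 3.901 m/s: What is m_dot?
Formula: \dot{m} = \rho A V
m_dot = 509.5·0.079·3.901 = 157 kg/s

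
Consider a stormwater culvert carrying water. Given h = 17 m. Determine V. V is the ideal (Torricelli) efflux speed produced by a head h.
Formula: V = \sqrt{2 g h}
V = √(2·9.81·17) = 18.26 m/s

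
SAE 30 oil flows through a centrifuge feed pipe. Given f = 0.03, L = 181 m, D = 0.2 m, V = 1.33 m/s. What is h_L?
Formula: h_L = f \frac{L}{D} \frac{V^2}{2g}
h_L = 0.03·(181/0.2)·1.33²/(2·9.81) = 2.448 m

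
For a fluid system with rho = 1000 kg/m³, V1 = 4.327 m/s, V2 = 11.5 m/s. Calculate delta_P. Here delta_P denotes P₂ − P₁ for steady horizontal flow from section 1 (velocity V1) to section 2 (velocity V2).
Formula: \Delta P = \frac{1}{2} \rho (V_1^2 - V_2^2)
delta_P = 0.5·1000·(4.327² − 11.5²)/1000 = -56.76 kPa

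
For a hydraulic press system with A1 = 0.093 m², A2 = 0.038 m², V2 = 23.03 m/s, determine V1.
Formula: V_2 = \frac{A_1 V_1}{A_2}
Substituting knowns: 23.03 = 0.093·V1/0.038
Solving for V1: V1 = 23.03·0.038/0.093 = 9.41 m/s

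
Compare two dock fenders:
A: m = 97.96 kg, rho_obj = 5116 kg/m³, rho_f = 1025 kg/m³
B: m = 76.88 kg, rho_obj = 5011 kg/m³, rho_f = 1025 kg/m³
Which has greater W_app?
W_app(A) = 768.5 N, W_app(B) = 599.9 N. Answer: A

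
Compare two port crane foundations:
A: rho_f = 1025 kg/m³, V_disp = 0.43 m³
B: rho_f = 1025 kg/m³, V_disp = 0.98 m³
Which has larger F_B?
F_B(A) = 4324 N, F_B(B) = 9854 N. Answer: B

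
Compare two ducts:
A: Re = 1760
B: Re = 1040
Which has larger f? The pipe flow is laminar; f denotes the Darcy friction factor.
f(A) = 0.03636, f(B) = 0.06154. Answer: B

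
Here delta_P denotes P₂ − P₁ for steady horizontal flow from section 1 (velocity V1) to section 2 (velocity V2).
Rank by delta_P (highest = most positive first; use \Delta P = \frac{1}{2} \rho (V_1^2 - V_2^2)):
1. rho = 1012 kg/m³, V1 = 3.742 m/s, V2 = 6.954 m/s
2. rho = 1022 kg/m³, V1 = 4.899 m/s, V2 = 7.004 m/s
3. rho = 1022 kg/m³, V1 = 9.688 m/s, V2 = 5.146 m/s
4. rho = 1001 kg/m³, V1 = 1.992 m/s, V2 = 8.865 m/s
Case 1: delta_P = -17.38 kPa
Case 2: delta_P = -12.8 kPa
Case 3: delta_P = 34.43 kPa
Case 4: delta_P = -37.35 kPa
Ranking (highest first): 3, 2, 1, 4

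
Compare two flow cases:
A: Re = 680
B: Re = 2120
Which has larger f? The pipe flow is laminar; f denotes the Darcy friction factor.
f(A) = 0.09412, f(B) = 0.03019. Answer: A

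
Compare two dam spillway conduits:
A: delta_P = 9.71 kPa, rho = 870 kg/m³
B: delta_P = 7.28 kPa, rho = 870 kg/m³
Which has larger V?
V(A) = 4.725 m/s, V(B) = 4.091 m/s. Answer: A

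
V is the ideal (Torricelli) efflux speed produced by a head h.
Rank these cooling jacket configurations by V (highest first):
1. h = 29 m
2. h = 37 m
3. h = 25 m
Case 1: V = 23.85 m/s
Case 2: V = 26.94 m/s
Case 3: V = 22.15 m/s
Ranking (highest first): 2, 1, 3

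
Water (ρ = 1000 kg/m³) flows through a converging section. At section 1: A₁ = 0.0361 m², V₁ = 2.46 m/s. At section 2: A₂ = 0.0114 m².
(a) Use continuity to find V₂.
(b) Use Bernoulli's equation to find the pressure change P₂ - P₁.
(a) Continuity: A₁V₁=A₂V₂ -> V₂=A₁V₁/A₂=0.0361*2.46/0.0114=7.79 m/s
(b) Bernoulli: P₂-P₁=0.5*rho*(V₁^2-V₂^2)/1000=0.5*1000*(2.46^2-7.79^2)/1000=-27.32 kPa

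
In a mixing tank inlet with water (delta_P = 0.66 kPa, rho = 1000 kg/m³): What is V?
Formula: V = \sqrt{\frac{2 \Delta P}{\rho}}
V = √(2·(0.66·1000)/1000) = 1.149 m/s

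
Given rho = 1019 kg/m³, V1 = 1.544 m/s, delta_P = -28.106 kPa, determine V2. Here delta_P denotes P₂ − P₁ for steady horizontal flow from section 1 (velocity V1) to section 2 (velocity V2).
Formula: \Delta P = \frac{1}{2} \rho (V_1^2 - V_2^2)
Substituting knowns: -28.106 = 0.5·1019·(1.544² − V2²)/1000
Solving for V2: V2 = √(1.544² − 2·(-28.106·1000)/1019) = 7.586 m/s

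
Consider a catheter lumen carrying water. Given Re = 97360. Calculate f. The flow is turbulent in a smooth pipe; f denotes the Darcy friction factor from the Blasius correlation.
Formula: f = \frac{0.316}{Re^{0.25}}
f = 0.316/97360^0.25 = 0.01789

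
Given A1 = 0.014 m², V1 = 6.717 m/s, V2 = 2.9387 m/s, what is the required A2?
Formula: V_2 = \frac{A_1 V_1}{A_2}
Substituting knowns: 2.9387 = 0.014·6.717/A2
Solving for A2: A2 = 0.014·6.717/2.9387 = 0.032 m²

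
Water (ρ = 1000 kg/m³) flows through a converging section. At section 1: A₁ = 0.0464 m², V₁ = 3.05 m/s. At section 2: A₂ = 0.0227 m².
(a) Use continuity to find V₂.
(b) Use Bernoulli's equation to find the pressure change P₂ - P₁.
(a) Continuity: A₁V₁=A₂V₂ -> V₂=A₁V₁/A₂=0.0464*3.05/0.0227=6.23 m/s
(b) Bernoulli: P₂-P₁=0.5*rho*(V₁^2-V₂^2)/1000=0.5*1000*(3.05^2-6.23^2)/1000=-14.76 kPa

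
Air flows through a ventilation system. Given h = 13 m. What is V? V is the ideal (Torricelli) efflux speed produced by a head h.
Formula: V = \sqrt{2 g h}
V = √(2·9.81·13) = 15.97 m/s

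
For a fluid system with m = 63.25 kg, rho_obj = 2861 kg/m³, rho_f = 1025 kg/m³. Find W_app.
Formula: W_{app} = mg\left(1 - \frac{\rho_f}{\rho_{obj}}\right)
W_app = 63.25·9.81·(1 − 1025/2861) = 398.2 N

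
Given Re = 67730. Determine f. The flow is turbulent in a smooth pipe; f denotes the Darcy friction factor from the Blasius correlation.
Formula: f = \frac{0.316}{Re^{0.25}}
f = 0.316/67730^0.25 = 0.01959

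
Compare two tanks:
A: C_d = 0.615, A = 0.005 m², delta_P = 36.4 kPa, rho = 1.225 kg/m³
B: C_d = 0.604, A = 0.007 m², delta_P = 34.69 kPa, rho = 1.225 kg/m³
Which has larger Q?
Q(A) = 749.6 L/s, Q(B) = 1006 L/s. Answer: B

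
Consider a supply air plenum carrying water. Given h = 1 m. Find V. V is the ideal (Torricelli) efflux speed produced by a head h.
Formula: V = \sqrt{2 g h}
V = √(2·9.81·1) = 4.429 m/s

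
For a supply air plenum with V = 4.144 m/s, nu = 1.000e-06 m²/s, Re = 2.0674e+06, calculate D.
Formula: Re = \frac{V D}{\nu}
Substituting knowns: 2.0674e+06 = 4.144·D/1.000e-06
Solving for D: D = 2.0674e+06·1.000e-06/4.144 = 0.4989 m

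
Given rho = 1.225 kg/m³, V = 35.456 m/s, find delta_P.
Formula: V = \sqrt{\frac{2 \Delta P}{\rho}}
Substituting knowns: 35.456 = √(2·(delta_P·1000)/1.225)
Solving for delta_P: delta_P = 35.456²·1.225/2/1000 = 0.77 kPa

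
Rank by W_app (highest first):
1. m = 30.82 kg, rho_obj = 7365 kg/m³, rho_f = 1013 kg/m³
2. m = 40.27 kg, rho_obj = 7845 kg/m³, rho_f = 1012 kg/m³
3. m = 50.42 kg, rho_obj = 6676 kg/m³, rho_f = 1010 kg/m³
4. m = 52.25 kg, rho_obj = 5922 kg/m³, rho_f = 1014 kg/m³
Case 1: W_app = 260.8 N
Case 2: W_app = 344.1 N
Case 3: W_app = 419.8 N
Case 4: W_app = 424.8 N
Ranking (highest first): 4, 3, 2, 1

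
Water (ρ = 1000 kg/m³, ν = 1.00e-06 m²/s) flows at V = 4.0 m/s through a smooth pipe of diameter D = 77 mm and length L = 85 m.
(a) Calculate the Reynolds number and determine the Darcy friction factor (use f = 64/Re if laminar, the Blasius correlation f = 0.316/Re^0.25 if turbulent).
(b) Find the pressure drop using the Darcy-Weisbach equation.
(a) Re = V·D/ν = 4.0·0.077/1.00e-06 = 308000 → turbulent (Re > 4000); f = 0.316/Re^0.25 = 0.316/308000^0.25 = 0.013414 (Blasius is strictly valid for Re ≲ 1e5; used here as the smooth-pipe estimate the problem specifies)
(b) Darcy-Weisbach: ΔP = f·(L/D)·½ρV²/1000 = 0.013414·(85/0.077)·½·1000·4.0²/1000 = 118.5 kPa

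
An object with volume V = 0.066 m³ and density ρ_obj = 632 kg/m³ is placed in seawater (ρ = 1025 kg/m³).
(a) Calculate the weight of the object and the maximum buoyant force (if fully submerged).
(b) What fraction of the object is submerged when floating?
(a) W=rho_obj*g*V=632*9.81*0.066=409.2 N; F_B(max)=rho*g*V=1025*9.81*0.066=663.6 N
(b) Floating fraction=rho_obj/rho=632/1025=0.617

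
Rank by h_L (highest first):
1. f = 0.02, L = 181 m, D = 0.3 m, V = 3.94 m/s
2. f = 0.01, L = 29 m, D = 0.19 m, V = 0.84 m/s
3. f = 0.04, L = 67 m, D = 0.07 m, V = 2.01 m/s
Case 1: h_L = 9.547 m
Case 2: h_L = 0.05489 m
Case 3: h_L = 7.884 m
Ranking (highest first): 1, 3, 2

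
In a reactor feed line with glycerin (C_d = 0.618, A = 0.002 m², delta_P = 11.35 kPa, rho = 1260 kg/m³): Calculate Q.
Formula: Q = C_d A \sqrt{\frac{2 \Delta P}{\rho}}
Q = 0.618·0.002·√(2·(11.35·1000)/1260)·1000 = 5.246 L/s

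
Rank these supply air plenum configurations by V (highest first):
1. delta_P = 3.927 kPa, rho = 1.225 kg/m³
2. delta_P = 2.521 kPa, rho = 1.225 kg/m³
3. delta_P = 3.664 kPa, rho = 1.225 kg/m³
Case 1: V = 80.07 m/s
Case 2: V = 64.16 m/s
Case 3: V = 77.34 m/s
Ranking (highest first): 1, 3, 2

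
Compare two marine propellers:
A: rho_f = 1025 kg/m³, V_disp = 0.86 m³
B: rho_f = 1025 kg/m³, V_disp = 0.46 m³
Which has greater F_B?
F_B(A) = 8648 N, F_B(B) = 4625 N. Answer: A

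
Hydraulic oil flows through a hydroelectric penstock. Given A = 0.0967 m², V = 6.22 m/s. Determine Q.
Formula: Q = A V
Q = 0.0967·6.22·1000 = 601.5 L/s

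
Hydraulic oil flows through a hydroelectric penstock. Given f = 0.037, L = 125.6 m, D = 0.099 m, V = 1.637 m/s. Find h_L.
Formula: h_L = f \frac{L}{D} \frac{V^2}{2g}
h_L = 0.037·(125.6/0.099)·1.637²/(2·9.81) = 6.411 m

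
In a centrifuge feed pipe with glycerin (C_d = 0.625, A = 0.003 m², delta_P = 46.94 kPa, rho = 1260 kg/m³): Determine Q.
Formula: Q = C_d A \sqrt{\frac{2 \Delta P}{\rho}}
Q = 0.625·0.003·√(2·(46.94·1000)/1260)·1000 = 16.18 L/s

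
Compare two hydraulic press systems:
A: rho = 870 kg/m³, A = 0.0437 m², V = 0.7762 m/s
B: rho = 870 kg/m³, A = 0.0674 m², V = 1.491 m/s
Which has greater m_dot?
m_dot(A) = 29.51 kg/s, m_dot(B) = 87.43 kg/s. Answer: B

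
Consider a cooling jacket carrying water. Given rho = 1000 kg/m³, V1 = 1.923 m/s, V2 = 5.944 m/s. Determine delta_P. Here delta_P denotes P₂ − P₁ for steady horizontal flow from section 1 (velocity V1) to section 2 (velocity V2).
Formula: \Delta P = \frac{1}{2} \rho (V_1^2 - V_2^2)
delta_P = 0.5·1000·(1.923² − 5.944²)/1000 = -15.82 kPa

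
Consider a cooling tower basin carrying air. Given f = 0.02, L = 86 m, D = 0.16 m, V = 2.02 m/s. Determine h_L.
Formula: h_L = f \frac{L}{D} \frac{V^2}{2g}
h_L = 0.02·(86/0.16)·2.02²/(2·9.81) = 2.236 m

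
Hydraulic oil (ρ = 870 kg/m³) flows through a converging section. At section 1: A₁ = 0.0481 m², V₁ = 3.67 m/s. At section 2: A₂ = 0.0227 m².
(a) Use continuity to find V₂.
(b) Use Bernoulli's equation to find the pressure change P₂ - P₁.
(a) Continuity: A₁V₁=A₂V₂ -> V₂=A₁V₁/A₂=0.0481*3.67/0.0227=7.78 m/s
(b) Bernoulli: P₂-P₁=0.5*rho*(V₁^2-V₂^2)/1000=0.5*870*(3.67^2-7.78^2)/1000=-20.47 kPa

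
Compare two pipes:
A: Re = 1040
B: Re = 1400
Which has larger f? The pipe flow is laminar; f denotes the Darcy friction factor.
f(A) = 0.06154, f(B) = 0.04571. Answer: A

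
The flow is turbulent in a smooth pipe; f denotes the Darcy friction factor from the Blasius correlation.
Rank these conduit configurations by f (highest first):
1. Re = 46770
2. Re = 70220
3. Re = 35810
Case 1: f = 0.02149
Case 2: f = 0.01941
Case 3: f = 0.02297
Ranking (highest first): 3, 1, 2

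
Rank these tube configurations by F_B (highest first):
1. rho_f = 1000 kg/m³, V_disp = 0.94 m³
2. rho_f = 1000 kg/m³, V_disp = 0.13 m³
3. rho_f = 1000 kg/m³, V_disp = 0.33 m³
Case 1: F_B = 9221 N
Case 2: F_B = 1275 N
Case 3: F_B = 3237 N
Ranking (highest first): 1, 3, 2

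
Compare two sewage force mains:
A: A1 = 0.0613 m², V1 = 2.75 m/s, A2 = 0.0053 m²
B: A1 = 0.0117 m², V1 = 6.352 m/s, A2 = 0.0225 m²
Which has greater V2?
V2(A) = 31.81 m/s, V2(B) = 3.303 m/s. Answer: A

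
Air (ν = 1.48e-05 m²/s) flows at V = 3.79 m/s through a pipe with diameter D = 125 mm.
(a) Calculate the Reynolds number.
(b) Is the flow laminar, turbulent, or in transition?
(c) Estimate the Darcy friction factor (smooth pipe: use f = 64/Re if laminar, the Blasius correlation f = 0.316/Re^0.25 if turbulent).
(a) Re = V·D/ν = 3.79·0.125/1.48e-05 = 32010
(b) Flow regime: turbulent (Re > 4000)
(c) Friction factor: f = 0.316/Re^0.25 = 0.316/32010^0.25 = 0.02362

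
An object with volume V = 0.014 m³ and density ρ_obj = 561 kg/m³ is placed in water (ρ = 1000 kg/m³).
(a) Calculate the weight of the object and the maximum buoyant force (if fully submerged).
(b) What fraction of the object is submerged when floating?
(a) W=rho_obj*g*V=561*9.81*0.014=77.0 N; F_B(max)=rho*g*V=1000*9.81*0.014=137.3 N
(b) Floating fraction=rho_obj/rho=561/1000=0.561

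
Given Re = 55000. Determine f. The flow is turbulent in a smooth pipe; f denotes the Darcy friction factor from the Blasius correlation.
Formula: f = \frac{0.316}{Re^{0.25}}
f = 0.316/55000^0.25 = 0.02063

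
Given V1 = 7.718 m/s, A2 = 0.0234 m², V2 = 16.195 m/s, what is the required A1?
Formula: V_2 = \frac{A_1 V_1}{A_2}
Substituting knowns: 16.195 = A1·7.718/0.0234
Solving for A1: A1 = 16.195·0.0234/7.718 = 0.0491 m²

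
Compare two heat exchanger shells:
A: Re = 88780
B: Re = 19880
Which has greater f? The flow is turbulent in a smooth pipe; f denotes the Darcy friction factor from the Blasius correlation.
f(A) = 0.01831, f(B) = 0.02661. Answer: B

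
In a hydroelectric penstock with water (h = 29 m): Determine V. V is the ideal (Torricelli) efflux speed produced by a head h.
Formula: V = \sqrt{2 g h}
V = √(2·9.81·29) = 23.85 m/s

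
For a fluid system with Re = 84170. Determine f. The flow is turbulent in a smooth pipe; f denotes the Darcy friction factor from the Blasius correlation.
Formula: f = \frac{0.316}{Re^{0.25}}
f = 0.316/84170^0.25 = 0.01855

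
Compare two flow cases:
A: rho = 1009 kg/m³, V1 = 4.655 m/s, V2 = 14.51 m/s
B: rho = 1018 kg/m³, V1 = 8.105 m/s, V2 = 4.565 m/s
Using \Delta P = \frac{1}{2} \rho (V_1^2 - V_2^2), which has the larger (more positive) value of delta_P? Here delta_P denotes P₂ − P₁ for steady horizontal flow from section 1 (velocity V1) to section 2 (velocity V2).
delta_P(A) = -95.29 kPa, delta_P(B) = 22.83 kPa. Answer: B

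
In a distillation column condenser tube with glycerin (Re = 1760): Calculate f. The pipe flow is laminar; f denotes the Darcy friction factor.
Formula: f = \frac{64}{Re}
f = 64/1760 = 0.03636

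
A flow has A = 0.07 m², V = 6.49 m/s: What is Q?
Formula: Q = A V
Q = 0.07·6.49·1000 = 454.3 L/s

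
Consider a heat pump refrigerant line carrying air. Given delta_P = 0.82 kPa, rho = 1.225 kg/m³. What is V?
Formula: V = \sqrt{\frac{2 \Delta P}{\rho}}
V = √(2·(0.82·1000)/1.225) = 36.59 m/s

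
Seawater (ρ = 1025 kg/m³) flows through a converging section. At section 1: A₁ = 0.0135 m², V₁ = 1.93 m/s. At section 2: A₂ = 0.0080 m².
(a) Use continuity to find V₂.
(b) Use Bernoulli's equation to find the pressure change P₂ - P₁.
(a) Continuity: A₁V₁=A₂V₂ -> V₂=A₁V₁/A₂=0.0135*1.93/0.0080=3.26 m/s
(b) Bernoulli: P₂-P₁=0.5*rho*(V₁^2-V₂^2)/1000=0.5*1025*(1.93^2-3.26^2)/1000=-3.538 kPa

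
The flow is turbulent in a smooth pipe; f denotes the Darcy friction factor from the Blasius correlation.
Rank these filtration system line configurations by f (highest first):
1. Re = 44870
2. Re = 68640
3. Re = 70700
Case 1: f = 0.02171
Case 2: f = 0.01952
Case 3: f = 0.01938
Ranking (highest first): 1, 2, 3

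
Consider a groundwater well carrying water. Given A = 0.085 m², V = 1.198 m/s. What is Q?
Formula: Q = A V
Q = 0.085·1.198·1000 = 101.8 L/s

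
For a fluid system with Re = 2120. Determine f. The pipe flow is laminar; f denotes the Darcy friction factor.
Formula: f = \frac{64}{Re}
f = 64/2120 = 0.03019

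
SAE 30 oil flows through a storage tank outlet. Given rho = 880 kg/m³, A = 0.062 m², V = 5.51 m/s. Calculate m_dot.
Formula: \dot{m} = \rho A V
m_dot = 880·0.062·5.51 = 300.6 kg/s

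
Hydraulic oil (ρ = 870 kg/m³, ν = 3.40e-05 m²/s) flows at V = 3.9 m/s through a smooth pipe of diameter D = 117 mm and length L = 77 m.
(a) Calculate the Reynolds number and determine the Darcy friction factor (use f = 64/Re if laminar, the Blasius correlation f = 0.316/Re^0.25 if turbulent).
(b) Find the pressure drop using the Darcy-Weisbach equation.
(a) Re = V·D/ν = 3.9·0.117/3.40e-05 = 13421 → turbulent (Re > 4000); f = 0.316/Re^0.25 = 0.316/13421^0.25 = 0.029359
(b) Darcy-Weisbach: ΔP = f·(L/D)·½ρV²/1000 = 0.029359·(77/0.117)·½·870·3.9²/1000 = 127.8 kPa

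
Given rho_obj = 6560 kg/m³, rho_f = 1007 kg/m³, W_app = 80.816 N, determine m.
Formula: W_{app} = mg\left(1 - \frac{\rho_f}{\rho_{obj}}\right)
Substituting knowns: 80.816 = m·9.81·(1 − 1007/6560)
Solving for m: m = 80.816/(9.81·(1 − 1007/6560)) = 9.732 kg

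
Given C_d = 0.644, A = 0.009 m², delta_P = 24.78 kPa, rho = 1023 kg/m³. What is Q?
Formula: Q = C_d A \sqrt{\frac{2 \Delta P}{\rho}}
Q = 0.644·0.009·√(2·(24.78·1000)/1023)·1000 = 40.34 L/s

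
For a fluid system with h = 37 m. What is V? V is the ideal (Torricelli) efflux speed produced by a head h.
Formula: V = \sqrt{2 g h}
V = √(2·9.81·37) = 26.94 m/s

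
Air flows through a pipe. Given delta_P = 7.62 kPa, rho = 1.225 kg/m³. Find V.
Formula: V = \sqrt{\frac{2 \Delta P}{\rho}}
V = √(2·(7.62·1000)/1.225) = 111.5 m/s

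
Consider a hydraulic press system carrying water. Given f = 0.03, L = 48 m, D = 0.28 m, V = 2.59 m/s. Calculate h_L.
Formula: h_L = f \frac{L}{D} \frac{V^2}{2g}
h_L = 0.03·(48/0.28)·2.59²/(2·9.81) = 1.758 m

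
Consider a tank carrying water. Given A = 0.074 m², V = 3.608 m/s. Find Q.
Formula: Q = A V
Q = 0.074·3.608·1000 = 267 L/s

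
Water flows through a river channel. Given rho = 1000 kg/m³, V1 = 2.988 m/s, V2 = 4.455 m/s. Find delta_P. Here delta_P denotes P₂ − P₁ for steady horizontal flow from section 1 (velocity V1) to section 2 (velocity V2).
Formula: \Delta P = \frac{1}{2} \rho (V_1^2 - V_2^2)
delta_P = 0.5·1000·(2.988² − 4.455²)/1000 = -5.459 kPa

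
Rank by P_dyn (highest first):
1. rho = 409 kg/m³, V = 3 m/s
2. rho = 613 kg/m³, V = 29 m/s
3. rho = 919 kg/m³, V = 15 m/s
Case 1: P_dyn = 1.841 kPa
Case 2: P_dyn = 257.8 kPa
Case 3: P_dyn = 103.4 kPa
Ranking (highest first): 2, 3, 1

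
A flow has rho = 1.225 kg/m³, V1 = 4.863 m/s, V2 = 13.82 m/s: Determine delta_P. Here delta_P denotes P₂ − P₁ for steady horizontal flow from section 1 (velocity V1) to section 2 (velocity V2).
Formula: \Delta P = \frac{1}{2} \rho (V_1^2 - V_2^2)
delta_P = 0.5·1.225·(4.863² − 13.82²)/1000 = -0.1025 kPa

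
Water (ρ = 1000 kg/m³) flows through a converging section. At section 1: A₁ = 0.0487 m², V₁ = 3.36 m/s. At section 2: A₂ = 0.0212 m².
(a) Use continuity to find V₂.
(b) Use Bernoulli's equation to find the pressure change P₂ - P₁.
(a) Continuity: A₁V₁=A₂V₂ -> V₂=A₁V₁/A₂=0.0487*3.36/0.0212=7.72 m/s
(b) Bernoulli: P₂-P₁=0.5*rho*(V₁^2-V₂^2)/1000=0.5*1000*(3.36^2-7.72^2)/1000=-24.15 kPa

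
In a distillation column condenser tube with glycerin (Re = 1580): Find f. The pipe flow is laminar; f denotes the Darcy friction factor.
Formula: f = \frac{64}{Re}
f = 64/1580 = 0.04051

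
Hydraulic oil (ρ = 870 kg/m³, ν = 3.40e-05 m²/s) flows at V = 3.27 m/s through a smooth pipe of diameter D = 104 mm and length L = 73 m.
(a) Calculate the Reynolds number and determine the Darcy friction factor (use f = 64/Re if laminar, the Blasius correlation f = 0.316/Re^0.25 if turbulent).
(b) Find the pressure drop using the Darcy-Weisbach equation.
(a) Re = V·D/ν = 3.27·0.104/3.40e-05 = 10002 → turbulent (Re > 4000); f = 0.316/Re^0.25 = 0.316/10002^0.25 = 0.031598
(b) Darcy-Weisbach: ΔP = f·(L/D)·½ρV²/1000 = 0.031598·(73/0.104)·½·870·3.27²/1000 = 103.2 kPa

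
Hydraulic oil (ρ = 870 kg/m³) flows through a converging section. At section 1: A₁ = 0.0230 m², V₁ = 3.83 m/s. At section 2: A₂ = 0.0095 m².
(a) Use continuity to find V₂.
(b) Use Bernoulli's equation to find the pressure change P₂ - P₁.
(a) Continuity: A₁V₁=A₂V₂ -> V₂=A₁V₁/A₂=0.0230*3.83/0.0095=9.27 m/s
(b) Bernoulli: P₂-P₁=0.5*rho*(V₁^2-V₂^2)/1000=0.5*870*(3.83^2-9.27^2)/1000=-31 kPa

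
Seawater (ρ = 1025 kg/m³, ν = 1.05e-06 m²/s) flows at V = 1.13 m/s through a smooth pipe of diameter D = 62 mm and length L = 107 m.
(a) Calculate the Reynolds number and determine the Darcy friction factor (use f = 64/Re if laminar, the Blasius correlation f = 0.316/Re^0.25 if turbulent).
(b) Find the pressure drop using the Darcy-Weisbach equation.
(a) Re = V·D/ν = 1.13·0.062/1.05e-06 = 66724 → turbulent (Re > 4000); f = 0.316/Re^0.25 = 0.316/66724^0.25 = 0.019661
(b) Darcy-Weisbach: ΔP = f·(L/D)·½ρV²/1000 = 0.019661·(107/0.062)·½·1025·1.13²/1000 = 22.2 kPa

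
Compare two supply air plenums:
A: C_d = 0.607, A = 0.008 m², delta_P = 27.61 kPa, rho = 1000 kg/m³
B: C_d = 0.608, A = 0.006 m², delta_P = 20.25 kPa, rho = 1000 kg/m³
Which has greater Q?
Q(A) = 36.09 L/s, Q(B) = 23.22 L/s. Answer: A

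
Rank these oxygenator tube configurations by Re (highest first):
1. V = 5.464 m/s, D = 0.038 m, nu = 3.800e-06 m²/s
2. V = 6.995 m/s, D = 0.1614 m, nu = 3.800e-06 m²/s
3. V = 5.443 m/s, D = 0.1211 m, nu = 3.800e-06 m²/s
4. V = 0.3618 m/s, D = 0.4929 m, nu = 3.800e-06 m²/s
Case 1: Re = 54640
Case 2: Re = 297103
Case 3: Re = 173460
Case 4: Re = 46929
Ranking (highest first): 2, 3, 1, 4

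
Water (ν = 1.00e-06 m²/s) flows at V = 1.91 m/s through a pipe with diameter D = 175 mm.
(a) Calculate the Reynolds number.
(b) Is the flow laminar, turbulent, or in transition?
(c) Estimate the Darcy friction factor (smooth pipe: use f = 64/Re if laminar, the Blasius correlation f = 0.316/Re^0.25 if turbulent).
(a) Re = V·D/ν = 1.91·0.175/1.00e-06 = 334250
(b) Flow regime: turbulent (Re > 4000)
(c) Friction factor: f = 0.316/Re^0.25 = 0.316/334250^0.25 = 0.01314 (Blasius is strictly valid for Re ≲ 1e5; used here as the smooth-pipe estimate the problem specifies)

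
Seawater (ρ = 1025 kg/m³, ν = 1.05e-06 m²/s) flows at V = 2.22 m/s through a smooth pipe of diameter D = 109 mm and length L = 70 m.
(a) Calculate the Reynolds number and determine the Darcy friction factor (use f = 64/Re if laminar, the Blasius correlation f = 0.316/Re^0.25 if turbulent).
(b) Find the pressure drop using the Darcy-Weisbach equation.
(a) Re = V·D/ν = 2.22·0.109/1.05e-06 = 230460 → turbulent (Re > 4000); f = 0.316/Re^0.25 = 0.316/230460^0.25 = 0.014422 (Blasius is strictly valid for Re ≲ 1e5; used here as the smooth-pipe estimate the problem specifies)
(b) Darcy-Weisbach: ΔP = f·(L/D)·½ρV²/1000 = 0.014422·(70/0.109)·½·1025·2.22²/1000 = 23.39 kPa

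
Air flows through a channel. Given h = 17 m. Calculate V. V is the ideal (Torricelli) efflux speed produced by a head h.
Formula: V = \sqrt{2 g h}
V = √(2·9.81·17) = 18.26 m/s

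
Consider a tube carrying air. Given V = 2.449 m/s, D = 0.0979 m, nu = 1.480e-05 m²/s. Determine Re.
Formula: Re = \frac{V D}{\nu}
Re = 2.449·0.0979/1.480e-05 = 16200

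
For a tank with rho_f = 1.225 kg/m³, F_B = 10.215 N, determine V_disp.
Formula: F_B = \rho_f g V_{disp}
Substituting knowns: 10.215 = 1.225·9.81·V_disp
Solving for V_disp: V_disp = 10.215/(1.225·9.81) = 0.85 m³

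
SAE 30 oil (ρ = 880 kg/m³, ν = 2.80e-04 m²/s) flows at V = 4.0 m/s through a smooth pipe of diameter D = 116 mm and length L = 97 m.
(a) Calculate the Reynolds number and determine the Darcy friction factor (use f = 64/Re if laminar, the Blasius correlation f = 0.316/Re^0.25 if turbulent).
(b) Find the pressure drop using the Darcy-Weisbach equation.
(a) Re = V·D/ν = 4.0·0.116/2.80e-04 = 1657.1 → laminar (Re < 2300); f = 64/Re = 64/1657.1 = 0.038622
(b) Darcy-Weisbach: ΔP = f·(L/D)·½ρV²/1000 = 0.038622·(97/0.116)·½·880·4.0²/1000 = 227.4 kPa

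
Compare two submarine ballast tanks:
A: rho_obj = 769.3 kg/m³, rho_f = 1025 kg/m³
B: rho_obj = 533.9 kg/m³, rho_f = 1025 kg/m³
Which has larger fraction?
fraction(A) = 0.7505, fraction(B) = 0.5209. Answer: A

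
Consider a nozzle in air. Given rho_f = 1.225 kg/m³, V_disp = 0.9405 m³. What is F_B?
Formula: F_B = \rho_f g V_{disp}
F_B = 1.225·9.81·0.9405 = 11.3 N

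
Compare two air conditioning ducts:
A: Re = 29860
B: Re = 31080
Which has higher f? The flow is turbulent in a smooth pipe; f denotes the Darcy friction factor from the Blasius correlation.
f(A) = 0.02404, f(B) = 0.0238. Answer: A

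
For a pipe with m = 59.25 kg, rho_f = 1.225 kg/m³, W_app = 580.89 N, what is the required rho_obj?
Formula: W_{app} = mg\left(1 - \frac{\rho_f}{\rho_{obj}}\right)
Substituting knowns: 580.89 = 59.25·9.81·(1 − 1.225/rho_obj)
Solving for rho_obj: rho_obj = 1.225/(1 − 580.89/(59.25·9.81)) = 2020 kg/m³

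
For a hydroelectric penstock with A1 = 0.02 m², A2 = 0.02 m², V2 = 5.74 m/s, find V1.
Formula: V_2 = \frac{A_1 V_1}{A_2}
Substituting knowns: 5.74 = 0.02·V1/0.02
Solving for V1: V1 = 5.74·0.02/0.02 = 5.74 m/s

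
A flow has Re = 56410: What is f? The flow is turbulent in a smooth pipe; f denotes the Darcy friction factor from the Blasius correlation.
Formula: f = \frac{0.316}{Re^{0.25}}
f = 0.316/56410^0.25 = 0.0205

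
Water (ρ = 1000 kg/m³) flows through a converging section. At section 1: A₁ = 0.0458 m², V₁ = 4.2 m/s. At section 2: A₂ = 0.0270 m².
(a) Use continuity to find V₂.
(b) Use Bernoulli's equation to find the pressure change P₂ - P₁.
(a) Continuity: A₁V₁=A₂V₂ -> V₂=A₁V₁/A₂=0.0458*4.2/0.0270=7.12 m/s
(b) Bernoulli: P₂-P₁=0.5*rho*(V₁^2-V₂^2)/1000=0.5*1000*(4.2^2-7.12^2)/1000=-16.53 kPa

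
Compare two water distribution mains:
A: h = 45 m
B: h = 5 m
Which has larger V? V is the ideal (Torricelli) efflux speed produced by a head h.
V(A) = 29.71 m/s, V(B) = 9.905 m/s. Answer: A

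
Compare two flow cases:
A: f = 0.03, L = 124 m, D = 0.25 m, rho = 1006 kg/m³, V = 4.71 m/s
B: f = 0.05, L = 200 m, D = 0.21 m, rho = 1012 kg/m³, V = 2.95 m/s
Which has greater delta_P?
delta_P(A) = 166 kPa, delta_P(B) = 209.7 kPa. Answer: B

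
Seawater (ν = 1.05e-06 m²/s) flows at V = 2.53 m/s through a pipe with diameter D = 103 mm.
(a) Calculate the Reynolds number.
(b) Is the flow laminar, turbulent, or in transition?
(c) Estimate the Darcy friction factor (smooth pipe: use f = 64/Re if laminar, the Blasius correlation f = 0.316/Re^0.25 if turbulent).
(a) Re = V·D/ν = 2.53·0.103/1.05e-06 = 248180
(b) Flow regime: turbulent (Re > 4000)
(c) Friction factor: f = 0.316/Re^0.25 = 0.316/248180^0.25 = 0.01416 (Blasius is strictly valid for Re ≲ 1e5; used here as the smooth-pipe estimate the problem specifies)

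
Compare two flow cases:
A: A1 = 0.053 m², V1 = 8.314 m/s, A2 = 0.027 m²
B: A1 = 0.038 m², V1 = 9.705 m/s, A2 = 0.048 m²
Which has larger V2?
V2(A) = 16.32 m/s, V2(B) = 7.683 m/s. Answer: A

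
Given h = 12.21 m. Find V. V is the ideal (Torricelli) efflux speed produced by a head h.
Formula: V = \sqrt{2 g h}
V = √(2·9.81·12.21) = 15.48 m/s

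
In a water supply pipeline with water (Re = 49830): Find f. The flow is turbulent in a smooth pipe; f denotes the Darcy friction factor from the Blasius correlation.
Formula: f = \frac{0.316}{Re^{0.25}}
f = 0.316/49830^0.25 = 0.02115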